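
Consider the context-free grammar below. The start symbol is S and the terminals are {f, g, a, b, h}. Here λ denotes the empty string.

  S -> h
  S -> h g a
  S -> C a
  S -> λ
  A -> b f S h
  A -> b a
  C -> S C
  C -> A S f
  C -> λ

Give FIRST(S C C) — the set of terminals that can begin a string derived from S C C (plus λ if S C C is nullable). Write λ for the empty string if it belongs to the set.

{λ, a, b, h}

FIRST(A) = {b}
FIRST(S) = {λ, a, b, h}  (via C a)
FIRST(C) = {λ, a, b, h}  (via S C, A S f)
FIRST(S C C): take FIRST of each symbol in turn, carrying on past any symbol whose FIRST contains λ; result {λ, a, b, h}.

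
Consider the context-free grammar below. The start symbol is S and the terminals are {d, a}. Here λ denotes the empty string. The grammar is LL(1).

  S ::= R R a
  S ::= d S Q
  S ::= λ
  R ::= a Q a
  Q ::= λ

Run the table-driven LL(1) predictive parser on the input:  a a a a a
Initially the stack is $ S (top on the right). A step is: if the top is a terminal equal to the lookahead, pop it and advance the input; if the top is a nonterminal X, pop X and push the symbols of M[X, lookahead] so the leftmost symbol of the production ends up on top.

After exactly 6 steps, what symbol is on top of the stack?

a

step 1: stack=$ S  input=a a a a a $  — expand S ::= R R a
step 2: stack=$ a R R  input=a a a a a $  — expand R ::= a Q a
step 3: stack=$ a R a Q a  input=a a a a a $  — match a
step 4: stack=$ a R a Q  input=a a a a $  — expand Q ::= λ
step 5: stack=$ a R a  input=a a a a $  — match a
step 6: stack=$ a R  input=a a a $  — expand R ::= a Q a
Stack after step 6: $ a a Q a (top = a).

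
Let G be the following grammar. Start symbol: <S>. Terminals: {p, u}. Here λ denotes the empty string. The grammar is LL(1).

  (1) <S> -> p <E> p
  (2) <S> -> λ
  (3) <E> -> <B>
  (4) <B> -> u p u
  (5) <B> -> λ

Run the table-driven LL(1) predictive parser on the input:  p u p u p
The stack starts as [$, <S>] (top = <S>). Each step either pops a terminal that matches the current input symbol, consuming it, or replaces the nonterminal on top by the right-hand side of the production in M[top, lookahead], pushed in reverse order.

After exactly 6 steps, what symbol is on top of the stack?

u

step 1: stack=$ <S>  input=p u p u p $  — expand <S> -> p <E> p
step 2: stack=$ p <E> p  input=p u p u p $  — match p
step 3: stack=$ p <E>  input=u p u p $  — expand <E> -> <B>
step 4: stack=$ p <B>  input=u p u p $  — expand <B> -> u p u
step 5: stack=$ p u p u  input=u p u p $  — match u
step 6: stack=$ p u p  input=p u p $  — match p
Stack after step 6: $ p u (top = u).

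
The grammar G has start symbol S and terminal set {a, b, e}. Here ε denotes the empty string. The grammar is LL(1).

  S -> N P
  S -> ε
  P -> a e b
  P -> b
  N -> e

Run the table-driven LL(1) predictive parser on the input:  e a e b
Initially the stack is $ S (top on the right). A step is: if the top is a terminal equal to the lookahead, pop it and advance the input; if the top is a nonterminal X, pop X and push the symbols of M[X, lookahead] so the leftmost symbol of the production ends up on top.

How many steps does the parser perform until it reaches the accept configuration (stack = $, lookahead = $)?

     Stack    Input      Action
  1  $ S      e a e b $  expand S -> N P
  2  $ P N    e a e b $  expand N -> e
  3  $ P e    e a e b $  match e
  4  $ P      a e b $    expand P -> a e b
  5  $ b e a  a e b $    match a
  6  $ b e    e b $      match e
  7  $ b      b $        match b
Accept reached after 7 steps.

7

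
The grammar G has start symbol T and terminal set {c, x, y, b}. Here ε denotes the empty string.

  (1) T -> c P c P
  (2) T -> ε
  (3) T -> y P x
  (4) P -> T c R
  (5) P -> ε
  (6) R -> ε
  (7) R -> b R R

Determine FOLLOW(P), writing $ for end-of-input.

{$, c, x}

FIRST(T): from T->c P c P we get {c}; from T->ε we get {ε}; from T->y P x we get {y}. So FIRST(T) = {ε, c, y}.
FIRST(R): from R->ε we get {ε}; from R->b R R we get {b}. So FIRST(R) = {ε, b}.
FIRST(P): from P->T c R we get {c, y}; from P->ε we get {ε}. So FIRST(P) = {ε, c, y}.
FOLLOW(T) includes $ since T is the start symbol.
FOLLOW(T): in P->T c R, T is followed by c R with FIRST {c}. Thus FOLLOW(T) = {$, c}.
FOLLOW(P): in T->c P c P (occurrence 1), P is followed by c P with FIRST {c}; in T->c P c P (occurrence 2), the suffix after P is empty, so FOLLOW(P) ⊇ FOLLOW(T) = {$, c}; in T->y P x, P is followed by x with FIRST {x}. Thus FOLLOW(P) = {$, c, x}.
FOLLOW(R): in P->T c R, the suffix after R is empty, so FOLLOW(R) ⊇ FOLLOW(P) = {$, c, x}; in R->b R R (occurrence 1), R is followed by R with FIRST {ε, b}; in R->b R R (occurrence 1), the suffix after R is nullable (adds nothing new); in R->b R R (occurrence 2), the suffix after R is empty (adds nothing new). Thus FOLLOW(R) = {$, b, c, x}.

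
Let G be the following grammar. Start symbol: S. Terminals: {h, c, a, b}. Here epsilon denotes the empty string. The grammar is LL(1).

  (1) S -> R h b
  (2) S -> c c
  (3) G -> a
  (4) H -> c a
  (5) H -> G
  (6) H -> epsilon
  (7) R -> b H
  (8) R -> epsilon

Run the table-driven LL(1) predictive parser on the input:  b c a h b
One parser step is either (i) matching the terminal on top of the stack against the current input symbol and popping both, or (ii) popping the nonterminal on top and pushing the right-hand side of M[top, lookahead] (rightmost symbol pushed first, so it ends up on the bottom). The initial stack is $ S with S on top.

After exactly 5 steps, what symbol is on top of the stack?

a

     Stack      Input        Action
  1  $ S        b c a h b $  expand S -> R h b
  2  $ b h R    b c a h b $  expand R -> b H
  3  $ b h H b  b c a h b $  match b
  4  $ b h H    c a h b $    expand H -> c a
  5  $ b h a c  c a h b $    match c
Stack after step 5: $ b h a (top = a).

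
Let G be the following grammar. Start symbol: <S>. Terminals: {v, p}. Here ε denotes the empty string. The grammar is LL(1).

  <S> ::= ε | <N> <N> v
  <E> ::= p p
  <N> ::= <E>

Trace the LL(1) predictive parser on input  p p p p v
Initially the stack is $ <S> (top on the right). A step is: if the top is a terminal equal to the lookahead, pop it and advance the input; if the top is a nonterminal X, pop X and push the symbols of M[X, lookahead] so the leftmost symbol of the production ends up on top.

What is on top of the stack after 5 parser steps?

step 1: stack=$ <S>  input=p p p p v $  — expand <S> ::= <N> <N> v
step 2: stack=$ v <N> <N>  input=p p p p v $  — expand <N> ::= <E>
step 3: stack=$ v <N> <E>  input=p p p p v $  — expand <E> ::= p p
step 4: stack=$ v <N> p p  input=p p p p v $  — match p
step 5: stack=$ v <N> p  input=p p p v $  — match p
Stack after step 5: $ v <N> (top = <N>).

<N>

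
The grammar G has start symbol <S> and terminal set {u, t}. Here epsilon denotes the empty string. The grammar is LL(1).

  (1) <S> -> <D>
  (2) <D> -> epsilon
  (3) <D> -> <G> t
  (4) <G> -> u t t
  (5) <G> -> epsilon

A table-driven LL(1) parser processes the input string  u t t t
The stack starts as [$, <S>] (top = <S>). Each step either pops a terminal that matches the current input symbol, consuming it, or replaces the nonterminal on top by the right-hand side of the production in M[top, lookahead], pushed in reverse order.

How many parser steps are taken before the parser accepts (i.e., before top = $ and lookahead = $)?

step 1: stack=$ <S>  input=u t t t $  — expand <S> -> <D>
step 2: stack=$ <D>  input=u t t t $  — expand <D> -> <G> t
step 3: stack=$ t <G>  input=u t t t $  — expand <G> -> u t t
step 4: stack=$ t t t u  input=u t t t $  — match u
step 5: stack=$ t t t  input=t t t $  — match t
step 6: stack=$ t t  input=t t $  — match t
step 7: stack=$ t  input=t $  — match t
Accept reached after 7 steps.

7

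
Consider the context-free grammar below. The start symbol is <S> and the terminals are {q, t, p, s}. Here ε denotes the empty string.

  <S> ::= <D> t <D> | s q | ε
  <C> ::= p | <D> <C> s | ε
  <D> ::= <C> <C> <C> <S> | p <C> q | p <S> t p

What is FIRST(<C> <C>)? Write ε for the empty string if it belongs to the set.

FIRST(<S>) = {ε, p, s, t}  (via <D> t <D>)
FIRST(<C>) = {ε, p, s, t}  (via <D> <C> s)
FIRST(<D>) = {ε, p, s, t}  (via <C> <C> <C> <S>)
FIRST(<C> <C>): take FIRST of each symbol in turn, carrying on past any symbol whose FIRST contains ε; result {ε, p, s, t}.

{ε, p, s, t}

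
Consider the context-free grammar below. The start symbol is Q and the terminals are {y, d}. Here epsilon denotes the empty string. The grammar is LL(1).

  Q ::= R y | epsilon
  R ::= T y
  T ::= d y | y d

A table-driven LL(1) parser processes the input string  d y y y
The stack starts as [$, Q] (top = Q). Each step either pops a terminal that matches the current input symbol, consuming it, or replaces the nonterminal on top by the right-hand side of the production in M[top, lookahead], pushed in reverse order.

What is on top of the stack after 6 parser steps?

     Stack      Input      Action
  1  $ Q        d y y y $  expand Q ::= R y
  2  $ y R      d y y y $  expand R ::= T y
  3  $ y y T    d y y y $  expand T ::= d y
  4  $ y y y d  d y y y $  match d
  5  $ y y y    y y y $    match y
  6  $ y y      y y $      match y
Stack after step 6: $ y (top = y).

y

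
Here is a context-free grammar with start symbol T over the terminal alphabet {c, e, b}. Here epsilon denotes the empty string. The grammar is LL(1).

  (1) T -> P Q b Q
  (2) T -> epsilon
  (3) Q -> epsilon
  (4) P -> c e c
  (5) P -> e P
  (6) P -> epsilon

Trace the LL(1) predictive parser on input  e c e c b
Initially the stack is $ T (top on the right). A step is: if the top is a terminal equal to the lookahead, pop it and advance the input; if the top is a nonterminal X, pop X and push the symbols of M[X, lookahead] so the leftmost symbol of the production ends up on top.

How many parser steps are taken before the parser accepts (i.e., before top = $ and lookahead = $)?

10

      Stack          Input        Action
   1  $ T            e c e c b $  expand T -> P Q b Q
   2  $ Q b Q P      e c e c b $  expand P -> e P
   3  $ Q b Q P e    e c e c b $  match e
   4  $ Q b Q P      c e c b $    expand P -> c e c
   5  $ Q b Q c e c  c e c b $    match c
   6  $ Q b Q c e    e c b $      match e
   7  $ Q b Q c      c b $        match c
   8  $ Q b Q        b $          expand Q -> epsilon
   9  $ Q b          b $          match b
  10  $ Q            $            expand Q -> epsilon
Accept reached after 10 steps.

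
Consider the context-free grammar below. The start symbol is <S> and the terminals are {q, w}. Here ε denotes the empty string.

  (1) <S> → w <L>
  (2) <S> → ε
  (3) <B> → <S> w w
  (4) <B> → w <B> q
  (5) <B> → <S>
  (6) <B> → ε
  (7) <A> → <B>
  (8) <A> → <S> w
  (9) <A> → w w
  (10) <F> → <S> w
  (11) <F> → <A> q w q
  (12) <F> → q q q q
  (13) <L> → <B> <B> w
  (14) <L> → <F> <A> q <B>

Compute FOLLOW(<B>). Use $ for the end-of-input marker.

FIRST(<S>): from <S>→w <L> we get {w}; from <S>→ε we get {ε}. So FIRST(<S>) = {ε, w}.
FIRST(<B>): from <B>→<S> w w we get {w}; from <B>→w <B> q we get {w}; from <B>→<S> we get {ε, w}; from <B>→ε we get {ε}. So FIRST(<B>) = {ε, w}.
FIRST(<A>): from <A>→<B> we get {ε, w}; from <A>→<S> w we get {w}; from <A>→w w we get {w}. So FIRST(<A>) = {ε, w}.
FIRST(<F>): from <F>→<S> w we get {w}; from <F>→<A> q w q we get {q, w}; from <F>→q q q q we get {q}. So FIRST(<F>) = {q, w}.
FIRST(<L>): from <L>→<B> <B> w we get {w}; from <L>→<F> <A> q <B> we get {q, w}. So FIRST(<L>) = {q, w}.
FOLLOW(<S>) includes $ since <S> is the start symbol.
FOLLOW(<A>): in <F>→<A> q w q, <A> is followed by q w q with FIRST {q}; in <L>→<F> <A> q <B>, <A> is followed by q <B> with FIRST {q}. Thus FOLLOW(<A>) = {q}.
FOLLOW(<F>): in <L>→<F> <A> q <B>, <F> is followed by <A> q <B> with FIRST {q, w}. Thus FOLLOW(<F>) = {q, w}.
FOLLOW(<S>): in <B>→<S> w w, <S> is followed by w w with FIRST {w}; in <B>→<S>, the suffix after <S> is empty, so FOLLOW(<S>) ⊇ FOLLOW(<B>) = {$, q, w}; in <A>→<S> w, <S> is followed by w with FIRST {w}; in <F>→<S> w, <S> is followed by w with FIRST {w}. Thus FOLLOW(<S>) = {$, q, w}.
FOLLOW(<L>): in <S>→w <L>, the suffix after <L> is empty, so FOLLOW(<L>) ⊇ FOLLOW(<S>) = {$, q, w}. Thus FOLLOW(<L>) = {$, q, w}.
FOLLOW(<B>): in <B>→w <B> q, <B> is followed by q with FIRST {q}; in <A>→<B>, the suffix after <B> is empty, so FOLLOW(<B>) ⊇ FOLLOW(<A>) = {q}; in <L>→<B> <B> w (occurrence 1), <B> is followed by <B> w with FIRST {w}; in <L>→<B> <B> w (occurrence 2), <B> is followed by w with FIRST {w}; in <L>→<F> <A> q <B>, the suffix after <B> is empty, so FOLLOW(<B>) ⊇ FOLLOW(<L>) = {$, q, w}. Thus FOLLOW(<B>) = {$, q, w}.

{$, q, w}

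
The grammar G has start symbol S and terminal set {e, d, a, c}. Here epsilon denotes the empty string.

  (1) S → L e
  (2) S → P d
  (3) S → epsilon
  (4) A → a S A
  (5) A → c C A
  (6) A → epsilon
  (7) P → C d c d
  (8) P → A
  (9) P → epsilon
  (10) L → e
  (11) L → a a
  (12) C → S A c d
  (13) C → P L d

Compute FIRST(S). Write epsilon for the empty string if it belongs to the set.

{epsilon, a, c, d, e}

FIRST(A) = {epsilon, a, c}
FIRST(L) = {a, e}
FIRST(S) = {epsilon, a, c, d, e}  (via L e, P d)
FIRST(P) = {epsilon, a, c, d, e}  (via C d c d, A)
FIRST(C) = {a, c, d, e}  (via S A c d, P L d)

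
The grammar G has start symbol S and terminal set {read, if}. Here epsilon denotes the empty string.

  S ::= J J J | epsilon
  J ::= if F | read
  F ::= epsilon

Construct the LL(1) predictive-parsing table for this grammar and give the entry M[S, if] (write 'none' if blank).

FIRST(J): from J::=if F we get {if}; from J::=read we get {read}. So FIRST(J) = {if, read}.
FIRST(F): from F::=epsilon we get {epsilon}. So FIRST(F) = {epsilon}.
FIRST(S): from S::=J J J we get {if, read}; from S::=epsilon we get {epsilon}. So FIRST(S) = {epsilon, if, read}.
FOLLOW(S) includes $ since S is the start symbol.
FOLLOW(S): S appears on no right-hand side. Thus FOLLOW(S) = {$}.
For S ::= J J J: FIRST(J J J) = {if, read}, so it goes in M[S, t] for t ∈ {if, read}.
For S ::= epsilon: FIRST(epsilon) = {epsilon}, so it goes in M[S, t] for t ∈ {}; since epsilon ∈ FIRST, also for every t ∈ FOLLOW(S) = {$}.

S ::= J J J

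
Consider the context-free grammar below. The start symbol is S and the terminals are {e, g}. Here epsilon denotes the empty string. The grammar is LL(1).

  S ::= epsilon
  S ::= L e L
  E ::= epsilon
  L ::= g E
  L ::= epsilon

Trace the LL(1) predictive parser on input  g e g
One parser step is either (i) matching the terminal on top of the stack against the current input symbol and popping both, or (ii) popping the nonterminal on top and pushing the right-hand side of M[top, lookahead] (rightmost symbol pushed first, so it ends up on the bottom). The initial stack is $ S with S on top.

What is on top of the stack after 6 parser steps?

step 1: stack=$ S  input=g e g $  — expand S ::= L e L
step 2: stack=$ L e L  input=g e g $  — expand L ::= g E
step 3: stack=$ L e E g  input=g e g $  — match g
step 4: stack=$ L e E  input=e g $  — expand E ::= epsilon
step 5: stack=$ L e  input=e g $  — match e
step 6: stack=$ L  input=g $  — expand L ::= g E
Stack after step 6: $ E g (top = g).

g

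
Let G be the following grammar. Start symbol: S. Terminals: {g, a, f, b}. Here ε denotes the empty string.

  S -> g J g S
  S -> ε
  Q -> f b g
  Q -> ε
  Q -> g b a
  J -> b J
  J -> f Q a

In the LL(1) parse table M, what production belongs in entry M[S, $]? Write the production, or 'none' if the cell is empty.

FIRST(S) = {ε, g}
FIRST(Q) = {ε, f, g}
FIRST(J) = {b, f}
FOLLOW(S) includes $ since S is the start symbol.
FOLLOW(S): in S->g J g S, the suffix after S is empty (adds nothing new). Thus FOLLOW(S) = {$}.
For S -> g J g S: FIRST(g J g S) = {g}, so it goes in M[S, t] for t ∈ {g}.
For S -> ε: FIRST(ε) = {ε}, so it goes in M[S, t] for t ∈ {}; since ε ∈ FIRST, also for every t ∈ FOLLOW(S) = {$}.

S -> ε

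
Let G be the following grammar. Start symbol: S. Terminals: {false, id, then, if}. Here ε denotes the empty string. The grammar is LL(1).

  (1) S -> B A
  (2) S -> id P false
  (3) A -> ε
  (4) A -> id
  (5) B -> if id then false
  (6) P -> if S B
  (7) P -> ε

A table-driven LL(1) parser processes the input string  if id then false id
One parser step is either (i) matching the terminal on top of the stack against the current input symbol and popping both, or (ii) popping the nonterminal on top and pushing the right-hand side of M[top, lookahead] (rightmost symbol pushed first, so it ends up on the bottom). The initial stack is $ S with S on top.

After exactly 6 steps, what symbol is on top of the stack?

step 1: stack=$ S  input=if id then false id $  — expand S -> B A
step 2: stack=$ A B  input=if id then false id $  — expand B -> if id then false
step 3: stack=$ A false then id if  input=if id then false id $  — match if
step 4: stack=$ A false then id  input=id then false id $  — match id
step 5: stack=$ A false then  input=then false id $  — match then
step 6: stack=$ A false  input=false id $  — match false
Stack after step 6: $ A (top = A).

A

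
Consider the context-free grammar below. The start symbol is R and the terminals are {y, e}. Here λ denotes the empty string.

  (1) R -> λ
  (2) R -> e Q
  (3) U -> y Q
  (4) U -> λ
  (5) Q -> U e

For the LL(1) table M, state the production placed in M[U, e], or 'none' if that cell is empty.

FIRST(R): from R->λ we get {λ}; from R->e Q we get {e}. So FIRST(R) = {λ, e}.
FIRST(U): from U->y Q we get {y}; from U->λ we get {λ}. So FIRST(U) = {λ, y}.
FIRST(Q): from Q->U e we get {e, y}. So FIRST(Q) = {e, y}.
FOLLOW(R) includes $ since R is the start symbol.
FOLLOW(U): in Q->U e, U is followed by e with FIRST {e}. Thus FOLLOW(U) = {e}.
For U -> y Q: FIRST(y Q) = {y}, so it goes in M[U, t] for t ∈ {y}.
For U -> λ: FIRST(λ) = {λ}, so it goes in M[U, t] for t ∈ {}; since λ ∈ FIRST, also for every t ∈ FOLLOW(U) = {e}.

U -> λ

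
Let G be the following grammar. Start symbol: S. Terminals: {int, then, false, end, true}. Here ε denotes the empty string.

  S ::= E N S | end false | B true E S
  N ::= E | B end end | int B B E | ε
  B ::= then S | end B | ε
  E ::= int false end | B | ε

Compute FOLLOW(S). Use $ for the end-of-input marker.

FIRST(B) = {ε, end, then}
FIRST(E) = {ε, end, int, then}  (via B)
FIRST(N) = {ε, end, int, then}  (via E, B end end)
FIRST(S) = {end, int, then, true}  (via E N S, B true E S)
FOLLOW(S) includes $ since S is the start symbol.
FOLLOW(N): in S::=E N S, N is followed by S with FIRST {end, int, then, true}. Thus FOLLOW(N) = {end, int, then, true}.
FOLLOW(E): in S::=E N S, E is followed by N S with FIRST {end, int, then, true}; in S::=B true E S, E is followed by S with FIRST {end, int, then, true}; in N::=E, the suffix after E is empty, so FOLLOW(E) ⊇ FOLLOW(N) = {end, int, then, true}; in N::=int B B E, the suffix after E is empty, so FOLLOW(E) ⊇ FOLLOW(N) = {end, int, then, true}. Thus FOLLOW(E) = {end, int, then, true}.
FOLLOW(B): in S::=B true E S, B is followed by true E S with FIRST {true}; in N::=B end end, B is followed by end end with FIRST {end}; in N::=int B B E (occurrence 1), B is followed by B E with FIRST {ε, end, int, then}; in N::=int B B E (occurrence 1), the suffix after B is nullable, so FOLLOW(B) ⊇ FOLLOW(N) = {end, int, then, true}; in N::=int B B E (occurrence 2), B is followed by E with FIRST {ε, end, int, then}; in N::=int B B E (occurrence 2), the suffix after B is nullable, so FOLLOW(B) ⊇ FOLLOW(N) = {end, int, then, true}; in B::=end B, the suffix after B is empty (adds nothing new); in E::=B, the suffix after B is empty, so FOLLOW(B) ⊇ FOLLOW(E) = {end, int, then, true}. Thus FOLLOW(B) = {end, int, then, true}.
FOLLOW(S): in S::=E N S, the suffix after S is empty (adds nothing new); in S::=B true E S, the suffix after S is empty (adds nothing new); in B::=then S, the suffix after S is empty, so FOLLOW(S) ⊇ FOLLOW(B) = {end, int, then, true}. Thus FOLLOW(S) = {$, end, int, then, true}.

{$, end, int, then, true}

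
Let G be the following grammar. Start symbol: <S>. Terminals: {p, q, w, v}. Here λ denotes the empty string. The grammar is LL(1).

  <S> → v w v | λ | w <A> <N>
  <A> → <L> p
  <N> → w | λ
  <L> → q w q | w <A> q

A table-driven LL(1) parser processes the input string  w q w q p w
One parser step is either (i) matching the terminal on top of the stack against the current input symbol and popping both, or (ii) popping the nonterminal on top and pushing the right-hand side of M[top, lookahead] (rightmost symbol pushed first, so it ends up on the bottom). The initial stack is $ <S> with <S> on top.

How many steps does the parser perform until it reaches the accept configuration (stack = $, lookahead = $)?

step 1: stack=$ <S>  input=w q w q p w $  — expand <S> → w <A> <N>
step 2: stack=$ <N> <A> w  input=w q w q p w $  — match w
step 3: stack=$ <N> <A>  input=q w q p w $  — expand <A> → <L> p
step 4: stack=$ <N> p <L>  input=q w q p w $  — expand <L> → q w q
step 5: stack=$ <N> p q w q  input=q w q p w $  — match q
step 6: stack=$ <N> p q w  input=w q p w $  — match w
step 7: stack=$ <N> p q  input=q p w $  — match q
step 8: stack=$ <N> p  input=p w $  — match p
step 9: stack=$ <N>  input=w $  — expand <N> → w
step 10: stack=$ w  input=w $  — match w
Accept reached after 10 steps.

10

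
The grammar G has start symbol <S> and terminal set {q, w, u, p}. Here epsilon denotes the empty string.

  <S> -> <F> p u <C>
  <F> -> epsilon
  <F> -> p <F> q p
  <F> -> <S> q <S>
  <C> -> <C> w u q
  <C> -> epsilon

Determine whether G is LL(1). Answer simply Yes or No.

No

FIRST(<S>) = {p}
FIRST(<F>) = {epsilon, p}
FIRST(<C>) = {epsilon, w}
FOLLOW(<S>) = {$, p, q}
FOLLOW(<F>) = {p, q}
FOLLOW(<C>) = {$, p, q, w}
Cell M[<C>, w] receives both <C> -> <C> w u q and <C> -> epsilon — the grammar is not LL(1).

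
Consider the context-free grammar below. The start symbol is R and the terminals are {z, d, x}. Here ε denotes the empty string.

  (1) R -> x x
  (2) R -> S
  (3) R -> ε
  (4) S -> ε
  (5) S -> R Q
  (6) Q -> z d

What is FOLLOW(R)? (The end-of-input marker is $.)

FIRST(Q): from Q->z d we get {z}. So FIRST(Q) = {z}.
FIRST(R): from R->x x we get {x}; from R->S we get {ε, x, z}; from R->ε we get {ε}. So FIRST(R) = {ε, x, z}.
FIRST(S): from S->ε we get {ε}; from S->R Q we get {x, z}. So FIRST(S) = {ε, x, z}.
FOLLOW(R) includes $ since R is the start symbol.
FOLLOW(R): in S->R Q, R is followed by Q with FIRST {z}. Thus FOLLOW(R) = {$, z}.
FOLLOW(S): in R->S, the suffix after S is empty, so FOLLOW(S) ⊇ FOLLOW(R) = {$, z}. Thus FOLLOW(S) = {$, z}.
FOLLOW(Q): in S->R Q, the suffix after Q is empty, so FOLLOW(Q) ⊇ FOLLOW(S) = {$, z}. Thus FOLLOW(Q) = {$, z}.

{$, z}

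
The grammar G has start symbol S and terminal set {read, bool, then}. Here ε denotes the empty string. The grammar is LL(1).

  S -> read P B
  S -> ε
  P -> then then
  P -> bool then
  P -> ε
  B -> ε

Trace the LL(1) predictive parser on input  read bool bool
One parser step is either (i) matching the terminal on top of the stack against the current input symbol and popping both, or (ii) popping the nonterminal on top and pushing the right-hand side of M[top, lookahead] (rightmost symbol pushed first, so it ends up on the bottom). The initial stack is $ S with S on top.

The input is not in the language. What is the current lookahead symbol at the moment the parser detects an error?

     Stack          Input             Action
  1  $ S            read bool bool $  expand S -> read P B
  2  $ B P read     read bool bool $  match read
  3  $ B P          bool bool $       expand P -> bool then
  4  $ B then bool  bool bool $       match bool
  5  $ B then       bool $            error: top is terminal then but lookahead is bool

bool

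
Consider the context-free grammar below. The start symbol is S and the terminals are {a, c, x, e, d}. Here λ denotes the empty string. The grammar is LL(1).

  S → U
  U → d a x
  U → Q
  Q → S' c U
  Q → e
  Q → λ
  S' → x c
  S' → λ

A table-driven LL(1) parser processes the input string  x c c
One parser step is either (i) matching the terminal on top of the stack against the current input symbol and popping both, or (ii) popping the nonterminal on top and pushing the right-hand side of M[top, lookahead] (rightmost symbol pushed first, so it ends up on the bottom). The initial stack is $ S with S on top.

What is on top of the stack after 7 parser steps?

U

     Stack      Input    Action
  1  $ S        x c c $  expand S → U
  2  $ U        x c c $  expand U → Q
  3  $ Q        x c c $  expand Q → S' c U
  4  $ U c S'   x c c $  expand S' → x c
  5  $ U c c x  x c c $  match x
  6  $ U c c    c c $    match c
  7  $ U c      c $      match c
Stack after step 7: $ U (top = U).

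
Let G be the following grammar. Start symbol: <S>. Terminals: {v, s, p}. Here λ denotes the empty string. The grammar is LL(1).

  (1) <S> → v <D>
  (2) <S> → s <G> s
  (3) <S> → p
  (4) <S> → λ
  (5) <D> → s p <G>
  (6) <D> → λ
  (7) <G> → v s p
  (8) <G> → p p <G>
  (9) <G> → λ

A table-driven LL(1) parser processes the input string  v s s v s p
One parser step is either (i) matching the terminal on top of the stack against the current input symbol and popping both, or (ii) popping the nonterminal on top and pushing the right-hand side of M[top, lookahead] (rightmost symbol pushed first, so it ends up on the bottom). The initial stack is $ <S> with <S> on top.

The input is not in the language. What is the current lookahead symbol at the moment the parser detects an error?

s

step 1: stack=$ <S>  input=v s s v s p $  — expand <S> → v <D>
step 2: stack=$ <D> v  input=v s s v s p $  — match v
step 3: stack=$ <D>  input=s s v s p $  — expand <D> → s p <G>
step 4: stack=$ <G> p s  input=s s v s p $  — match s
step 5: stack=$ <G> p  input=s v s p $  — error: top is terminal p but lookahead is s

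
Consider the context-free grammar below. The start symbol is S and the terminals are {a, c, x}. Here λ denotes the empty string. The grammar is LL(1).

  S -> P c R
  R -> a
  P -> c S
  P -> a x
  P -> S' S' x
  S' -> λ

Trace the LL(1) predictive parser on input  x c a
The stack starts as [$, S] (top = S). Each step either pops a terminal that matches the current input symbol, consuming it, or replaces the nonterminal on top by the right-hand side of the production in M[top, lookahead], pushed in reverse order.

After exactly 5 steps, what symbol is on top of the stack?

c

step 1: stack=$ S  input=x c a $  — expand S -> P c R
step 2: stack=$ R c P  input=x c a $  — expand P -> S' S' x
step 3: stack=$ R c x S' S'  input=x c a $  — expand S' -> λ
step 4: stack=$ R c x S'  input=x c a $  — expand S' -> λ
step 5: stack=$ R c x  input=x c a $  — match x
Stack after step 5: $ R c (top = c).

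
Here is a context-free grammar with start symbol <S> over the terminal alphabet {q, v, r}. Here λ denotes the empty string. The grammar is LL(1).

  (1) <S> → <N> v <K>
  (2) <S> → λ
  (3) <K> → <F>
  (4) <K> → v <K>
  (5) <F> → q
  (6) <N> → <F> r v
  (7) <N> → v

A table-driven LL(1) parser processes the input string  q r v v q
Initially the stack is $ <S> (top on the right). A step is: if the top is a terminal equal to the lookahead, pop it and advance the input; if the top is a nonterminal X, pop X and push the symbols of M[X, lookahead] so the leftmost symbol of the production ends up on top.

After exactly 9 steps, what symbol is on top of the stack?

q

     Stack            Input        Action
  1  $ <S>            q r v v q $  expand <S> → <N> v <K>
  2  $ <K> v <N>      q r v v q $  expand <N> → <F> r v
  3  $ <K> v v r <F>  q r v v q $  expand <F> → q
  4  $ <K> v v r q    q r v v q $  match q
  5  $ <K> v v r      r v v q $    match r
  6  $ <K> v v        v v q $      match v
  7  $ <K> v          v q $        match v
  8  $ <K>            q $          expand <K> → <F>
  9  $ <F>            q $          expand <F> → q
Stack after step 9: $ q (top = q).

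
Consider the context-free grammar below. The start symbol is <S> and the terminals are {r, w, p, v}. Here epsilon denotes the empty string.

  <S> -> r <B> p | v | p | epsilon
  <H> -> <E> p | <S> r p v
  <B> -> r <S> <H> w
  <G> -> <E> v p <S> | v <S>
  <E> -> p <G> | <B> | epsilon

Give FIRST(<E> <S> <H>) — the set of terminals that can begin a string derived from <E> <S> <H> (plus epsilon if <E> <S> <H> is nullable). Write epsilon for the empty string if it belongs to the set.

{p, r, v}

FIRST(<S>) = {epsilon, p, r, v}
FIRST(<B>) = {r}
FIRST(<E>) = {epsilon, p, r}  (via <B>)
FIRST(<H>) = {p, r, v}  (via <E> p, <S> r p v)
FIRST(<G>) = {p, r, v}  (via <E> v p <S>)
FIRST(<E> <S> <H>): take FIRST of each symbol in turn, carrying on past any symbol whose FIRST contains epsilon; result {p, r, v}.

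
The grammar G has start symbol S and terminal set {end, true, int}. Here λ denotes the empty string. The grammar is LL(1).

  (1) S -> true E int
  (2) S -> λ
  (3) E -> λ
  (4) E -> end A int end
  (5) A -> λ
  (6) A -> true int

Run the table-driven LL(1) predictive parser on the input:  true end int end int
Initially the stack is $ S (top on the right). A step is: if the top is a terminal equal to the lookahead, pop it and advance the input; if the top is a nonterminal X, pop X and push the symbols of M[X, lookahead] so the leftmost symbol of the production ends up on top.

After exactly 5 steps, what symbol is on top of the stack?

step 1: stack=$ S  input=true end int end int $  — expand S -> true E int
step 2: stack=$ int E true  input=true end int end int $  — match true
step 3: stack=$ int E  input=end int end int $  — expand E -> end A int end
step 4: stack=$ int end int A end  input=end int end int $  — match end
step 5: stack=$ int end int A  input=int end int $  — expand A -> λ
Stack after step 5: $ int end int (top = int).

int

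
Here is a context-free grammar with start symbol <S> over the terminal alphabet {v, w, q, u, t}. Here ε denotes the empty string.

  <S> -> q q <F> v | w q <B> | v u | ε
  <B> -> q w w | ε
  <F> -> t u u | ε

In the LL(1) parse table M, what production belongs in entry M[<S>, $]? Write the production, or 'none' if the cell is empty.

<S> -> ε

FIRST(<S>): from <S>->q q <F> v we get {q}; from <S>->w q <B> we get {w}; from <S>->v u we get {v}; from <S>->ε we get {ε}. So FIRST(<S>) = {ε, q, v, w}.
FIRST(<B>): from <B>->q w w we get {q}; from <B>->ε we get {ε}. So FIRST(<B>) = {ε, q}.
FIRST(<F>): from <F>->t u u we get {t}; from <F>->ε we get {ε}. So FIRST(<F>) = {ε, t}.
FOLLOW(<S>) includes $ since <S> is the start symbol.
FOLLOW(<S>): <S> appears on no right-hand side. Thus FOLLOW(<S>) = {$}.
For <S> -> q q <F> v: FIRST(q q <F> v) = {q}, so it goes in M[<S>, t] for t ∈ {q}.
For <S> -> w q <B>: FIRST(w q <B>) = {w}, so it goes in M[<S>, t] for t ∈ {w}.
For <S> -> v u: FIRST(v u) = {v}, so it goes in M[<S>, t] for t ∈ {v}.
For <S> -> ε: FIRST(ε) = {ε}, so it goes in M[<S>, t] for t ∈ {}; since ε ∈ FIRST, also for every t ∈ FOLLOW(<S>) = {$}.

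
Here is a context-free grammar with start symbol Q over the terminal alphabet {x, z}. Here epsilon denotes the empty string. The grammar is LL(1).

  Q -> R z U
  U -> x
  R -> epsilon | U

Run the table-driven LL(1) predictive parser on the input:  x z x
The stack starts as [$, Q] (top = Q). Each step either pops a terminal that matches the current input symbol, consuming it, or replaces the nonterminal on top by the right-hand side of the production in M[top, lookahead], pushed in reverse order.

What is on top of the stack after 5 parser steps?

     Stack    Input    Action
  1  $ Q      x z x $  expand Q -> R z U
  2  $ U z R  x z x $  expand R -> U
  3  $ U z U  x z x $  expand U -> x
  4  $ U z x  x z x $  match x
  5  $ U z    z x $    match z
Stack after step 5: $ U (top = U).

U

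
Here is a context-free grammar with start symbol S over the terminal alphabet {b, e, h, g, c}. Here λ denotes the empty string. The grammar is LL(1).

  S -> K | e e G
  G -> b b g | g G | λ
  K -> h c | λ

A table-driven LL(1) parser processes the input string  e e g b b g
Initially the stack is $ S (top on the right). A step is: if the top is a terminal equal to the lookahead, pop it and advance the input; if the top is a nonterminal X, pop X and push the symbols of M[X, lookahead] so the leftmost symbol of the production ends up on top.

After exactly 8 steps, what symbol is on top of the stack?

step 1: stack=$ S  input=e e g b b g $  — expand S -> e e G
step 2: stack=$ G e e  input=e e g b b g $  — match e
step 3: stack=$ G e  input=e g b b g $  — match e
step 4: stack=$ G  input=g b b g $  — expand G -> g G
step 5: stack=$ G g  input=g b b g $  — match g
step 6: stack=$ G  input=b b g $  — expand G -> b b g
step 7: stack=$ g b b  input=b b g $  — match b
step 8: stack=$ g b  input=b g $  — match b
Stack after step 8: $ g (top = g).

g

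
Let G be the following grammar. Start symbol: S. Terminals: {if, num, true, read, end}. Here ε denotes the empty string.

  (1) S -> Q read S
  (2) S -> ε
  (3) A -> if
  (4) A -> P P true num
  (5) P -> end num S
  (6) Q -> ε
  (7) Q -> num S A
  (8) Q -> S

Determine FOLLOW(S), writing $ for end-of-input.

{$, end, if, read, true}

FIRST(P): from P->end num S we get {end}. So FIRST(P) = {end}.
FIRST(A): from A->if we get {if}; from A->P P true num we get {end}. So FIRST(A) = {end, if}.
FIRST(S): from S->Q read S we get {num, read}; from S->ε we get {ε}. So FIRST(S) = {ε, num, read}.
FIRST(Q): from Q->ε we get {ε}; from Q->num S A we get {num}; from Q->S we get {ε, num, read}. So FIRST(Q) = {ε, num, read}.
FOLLOW(S) includes $ since S is the start symbol.
FOLLOW(P): in A->P P true num (occurrence 1), P is followed by P true num with FIRST {end}; in A->P P true num (occurrence 2), P is followed by true num with FIRST {true}. Thus FOLLOW(P) = {end, true}.
FOLLOW(Q): in S->Q read S, Q is followed by read S with FIRST {read}. Thus FOLLOW(Q) = {read}.
FOLLOW(S): in S->Q read S, the suffix after S is empty (adds nothing new); in P->end num S, the suffix after S is empty, so FOLLOW(S) ⊇ FOLLOW(P) = {end, true}; in Q->num S A, S is followed by A with FIRST {end, if}; in Q->S, the suffix after S is empty, so FOLLOW(S) ⊇ FOLLOW(Q) = {read}. Thus FOLLOW(S) = {$, end, if, read, true}.
FOLLOW(A): in Q->num S A, the suffix after A is empty, so FOLLOW(A) ⊇ FOLLOW(Q) = {read}. Thus FOLLOW(A) = {read}.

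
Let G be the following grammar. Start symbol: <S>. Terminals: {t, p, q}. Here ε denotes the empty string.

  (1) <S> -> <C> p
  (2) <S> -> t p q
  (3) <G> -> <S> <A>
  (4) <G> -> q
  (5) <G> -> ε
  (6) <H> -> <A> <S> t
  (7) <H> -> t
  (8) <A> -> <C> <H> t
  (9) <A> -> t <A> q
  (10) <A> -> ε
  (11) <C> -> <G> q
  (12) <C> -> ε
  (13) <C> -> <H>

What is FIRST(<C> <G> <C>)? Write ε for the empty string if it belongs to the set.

FIRST(<S>) = {p, q, t}  (via <C> p)
FIRST(<G>) = {ε, p, q, t}  (via <S> <A>)
FIRST(<H>) = {p, q, t}  (via <A> <S> t)
FIRST(<C>) = {ε, p, q, t}  (via <G> q, <H>)
FIRST(<A>) = {ε, p, q, t}  (via <C> <H> t)
FIRST(<C> <G> <C>): take FIRST of each symbol in turn, carrying on past any symbol whose FIRST contains ε; result {ε, p, q, t}.

{ε, p, q, t}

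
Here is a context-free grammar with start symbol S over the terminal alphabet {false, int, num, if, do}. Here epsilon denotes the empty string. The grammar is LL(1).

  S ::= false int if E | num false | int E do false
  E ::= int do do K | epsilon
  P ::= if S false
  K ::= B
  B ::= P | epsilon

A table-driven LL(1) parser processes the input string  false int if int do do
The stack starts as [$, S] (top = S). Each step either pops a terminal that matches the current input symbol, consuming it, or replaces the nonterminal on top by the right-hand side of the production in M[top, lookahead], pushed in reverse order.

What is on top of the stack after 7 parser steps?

do

step 1: stack=$ S  input=false int if int do do $  — expand S ::= false int if E
step 2: stack=$ E if int false  input=false int if int do do $  — match false
step 3: stack=$ E if int  input=int if int do do $  — match int
step 4: stack=$ E if  input=if int do do $  — match if
step 5: stack=$ E  input=int do do $  — expand E ::= int do do K
step 6: stack=$ K do do int  input=int do do $  — match int
step 7: stack=$ K do do  input=do do $  — match do
Stack after step 7: $ K do (top = do).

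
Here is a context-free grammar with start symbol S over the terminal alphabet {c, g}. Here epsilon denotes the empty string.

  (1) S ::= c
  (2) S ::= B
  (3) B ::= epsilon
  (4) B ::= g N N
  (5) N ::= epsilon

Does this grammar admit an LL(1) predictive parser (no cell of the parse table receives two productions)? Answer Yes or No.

FIRST(S) = {epsilon, c, g}
FIRST(B) = {epsilon, g}
FIRST(N) = {epsilon}
FOLLOW(S) = {$}
FOLLOW(B) = {$}
FOLLOW(N) = {$}
Each cell of M receives at most one production.

Yes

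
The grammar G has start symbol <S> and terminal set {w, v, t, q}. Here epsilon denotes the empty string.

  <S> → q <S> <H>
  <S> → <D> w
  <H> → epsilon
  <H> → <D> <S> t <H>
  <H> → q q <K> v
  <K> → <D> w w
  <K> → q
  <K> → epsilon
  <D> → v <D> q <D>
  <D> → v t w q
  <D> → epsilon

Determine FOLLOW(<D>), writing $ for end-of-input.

FIRST(<D>) = {epsilon, v}
FIRST(<S>) = {q, v, w}  (via <D> w)
FIRST(<K>) = {epsilon, q, v, w}  (via <D> w w)
FIRST(<H>) = {epsilon, q, v, w}  (via <D> <S> t <H>)
FOLLOW(<S>) includes $ since <S> is the start symbol.
FOLLOW(<S>): in <S>→q <S> <H>, <S> is followed by <H> with FIRST {epsilon, q, v, w}; in <S>→q <S> <H>, the suffix after <S> is nullable (adds nothing new); in <H>→<D> <S> t <H>, <S> is followed by t <H> with FIRST {t}. Thus FOLLOW(<S>) = {$, q, t, v, w}.
FOLLOW(<H>): in <S>→q <S> <H>, the suffix after <H> is empty, so FOLLOW(<H>) ⊇ FOLLOW(<S>) = {$, q, t, v, w}; in <H>→<D> <S> t <H>, the suffix after <H> is empty (adds nothing new). Thus FOLLOW(<H>) = {$, q, t, v, w}.
FOLLOW(<K>): in <H>→q q <K> v, <K> is followed by v with FIRST {v}. Thus FOLLOW(<K>) = {v}.
FOLLOW(<D>): in <S>→<D> w, <D> is followed by w with FIRST {w}; in <H>→<D> <S> t <H>, <D> is followed by <S> t <H> with FIRST {q, v, w}; in <K>→<D> w w, <D> is followed by w w with FIRST {w}; in <D>→v <D> q <D> (occurrence 1), <D> is followed by q <D> with FIRST {q}; in <D>→v <D> q <D> (occurrence 2), the suffix after <D> is empty (adds nothing new). Thus FOLLOW(<D>) = {q, v, w}.

{q, v, w}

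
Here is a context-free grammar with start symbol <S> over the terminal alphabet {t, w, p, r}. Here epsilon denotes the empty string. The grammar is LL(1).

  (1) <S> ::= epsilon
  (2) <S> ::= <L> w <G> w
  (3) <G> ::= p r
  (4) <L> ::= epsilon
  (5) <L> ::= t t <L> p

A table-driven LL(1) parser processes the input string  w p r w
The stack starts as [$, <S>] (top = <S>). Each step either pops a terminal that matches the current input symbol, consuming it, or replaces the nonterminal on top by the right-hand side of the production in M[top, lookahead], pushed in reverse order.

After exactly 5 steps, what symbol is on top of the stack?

     Stack          Input      Action
  1  $ <S>          w p r w $  expand <S> ::= <L> w <G> w
  2  $ w <G> w <L>  w p r w $  expand <L> ::= epsilon
  3  $ w <G> w      w p r w $  match w
  4  $ w <G>        p r w $    expand <G> ::= p r
  5  $ w r p        p r w $    match p
Stack after step 5: $ w r (top = r).

r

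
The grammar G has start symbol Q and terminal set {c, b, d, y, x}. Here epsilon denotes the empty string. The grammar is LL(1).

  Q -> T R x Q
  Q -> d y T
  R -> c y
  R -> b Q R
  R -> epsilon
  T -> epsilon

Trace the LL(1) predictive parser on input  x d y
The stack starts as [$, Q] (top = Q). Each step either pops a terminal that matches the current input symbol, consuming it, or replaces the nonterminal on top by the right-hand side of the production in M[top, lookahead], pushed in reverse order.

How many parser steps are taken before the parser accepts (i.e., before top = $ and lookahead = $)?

8

step 1: stack=$ Q  input=x d y $  — expand Q -> T R x Q
step 2: stack=$ Q x R T  input=x d y $  — expand T -> epsilon
step 3: stack=$ Q x R  input=x d y $  — expand R -> epsilon
step 4: stack=$ Q x  input=x d y $  — match x
step 5: stack=$ Q  input=d y $  — expand Q -> d y T
step 6: stack=$ T y d  input=d y $  — match d
step 7: stack=$ T y  input=y $  — match y
step 8: stack=$ T  input=$  — expand T -> epsilon
Accept reached after 8 steps.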